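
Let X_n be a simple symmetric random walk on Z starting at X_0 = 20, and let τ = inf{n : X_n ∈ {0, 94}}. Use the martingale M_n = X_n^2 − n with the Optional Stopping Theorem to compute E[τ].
E[τ] = 1480

M_n = X_n^2 − n is a martingale (since E[X_{n+1}^2 | F_n] = X_n^2 + 1). By OST (τ has finite mean in a bounded region), E[M_τ] = E[M_0] = X_0^2 − 0 = 20^2 = 400. Also E[M_τ] = E[X_τ^2] − E[τ]. The walk exits at 0 or 94, with P(hit 94 first) = 20/94, so E[X_τ^2] = 94^2 · 20/94 + 0 = 1880. Thus E[τ] = E[X_τ^2] − E[M_τ] = 1880 − 400 = 1480 = 20(94 − 20) = 1480.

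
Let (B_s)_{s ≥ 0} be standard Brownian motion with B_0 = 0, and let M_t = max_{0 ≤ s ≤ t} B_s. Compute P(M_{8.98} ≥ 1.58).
P(M_{8.98} ≥ 1.58) = 2·P(B_{8.98} ≥ 1.58) = 2(1 − Φ(1.58/√8.98)) ≈ 0.5980

By the reflection principle for Brownian motion, P(M_t ≥ a) = 2 · P(B_t ≥ a) for a ≥ 0. Since B_t ~ N(0, t), P(B_t ≥ 1.58) = 1 − Φ(1.58/√t) = 1 − Φ(1.58/√8.98) = 1 − Φ(0.5273). So
  P(M_{8.98} ≥ 1.58) = 2(1 − Φ(0.5273)) ≈ 0.5980.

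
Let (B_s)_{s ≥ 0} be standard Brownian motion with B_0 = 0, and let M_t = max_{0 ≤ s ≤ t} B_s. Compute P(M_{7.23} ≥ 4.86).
P(M_{7.23} ≥ 4.86) = 2·P(B_{7.23} ≥ 4.86) = 2(1 − Φ(4.86/√7.23)) ≈ 0.0707

By the reflection principle for Brownian motion, P(M_t ≥ a) = 2 · P(B_t ≥ a) for a ≥ 0. Since B_t ~ N(0, t), P(B_t ≥ 4.86) = 1 − Φ(4.86/√t) = 1 − Φ(4.86/√7.23) = 1 − Φ(1.8075). So
  P(M_{7.23} ≥ 4.86) = 2(1 − Φ(1.8075)) ≈ 0.0707.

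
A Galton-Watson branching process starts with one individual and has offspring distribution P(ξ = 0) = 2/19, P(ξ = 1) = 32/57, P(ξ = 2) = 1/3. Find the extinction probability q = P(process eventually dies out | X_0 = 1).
q = 6/19

The pgf is f(s) = 2/19 + 32/57·s + 1/3·s². The extinction probability q is the smallest fixed point of f in [0, 1]. Setting s = f(s):
  1/3·s² + (32/57 − 1)·s + 2/19 = 0
  1/3·s² − (2/19 + 1/3)·s + 2/19 = 0
which factors as (s − 1)·(1/3·s − 2/19) = 0, giving roots s = 1 and s = (2/19)/(1/3) = 6/19.
Mean offspring μ = 32/57 + 2·1/3 = 70/57 > 1 (supercritical), so q < 1. The extinction probability is the smaller root: q = (2/19)/(1/3) = 6/19.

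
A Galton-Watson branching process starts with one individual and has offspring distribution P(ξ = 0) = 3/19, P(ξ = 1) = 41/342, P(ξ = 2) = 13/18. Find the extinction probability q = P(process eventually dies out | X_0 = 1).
q = 54/247

The pgf is f(s) = 3/19 + 41/342·s + 13/18·s². The extinction probability q is the smallest fixed point of f in [0, 1]. Setting s = f(s):
  13/18·s² + (41/342 − 1)·s + 3/19 = 0
  13/18·s² − (3/19 + 13/18)·s + 3/19 = 0
which factors as (s − 1)·(13/18·s − 3/19) = 0, giving roots s = 1 and s = (3/19)/(13/18) = 54/247.
Mean offspring μ = 41/342 + 2·13/18 = 535/342 > 1 (supercritical), so q < 1. The extinction probability is the smaller root: q = (3/19)/(13/18) = 54/247.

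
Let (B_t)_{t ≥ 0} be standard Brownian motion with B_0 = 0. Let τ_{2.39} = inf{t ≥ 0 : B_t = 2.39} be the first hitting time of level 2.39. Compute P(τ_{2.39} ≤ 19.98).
P(τ_{2.39} ≤ 19.98) = 2(1 − Φ(2.39/√19.98)) = 2(1 − Φ(0.5347)) ≈ 0.5929

By the reflection principle for standard BM, P(τ_b ≤ t) = 2 · P(B_t ≥ b). Since B_t ~ N(0, t), P(B_t ≥ 2.39) = 1 − Φ(2.39/√t) = 1 − Φ(2.39/√19.98) = 1 − Φ(0.5347) ≈ 0.29643. Doubling: P(τ_{2.39} ≤ 19.98) ≈ 2 · 0.29643 = 0.59286 ≈ 0.5929.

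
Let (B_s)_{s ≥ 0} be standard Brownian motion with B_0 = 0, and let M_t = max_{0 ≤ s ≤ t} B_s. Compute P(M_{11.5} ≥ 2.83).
P(M_{11.5} ≥ 2.83) = 2·P(B_{11.5} ≥ 2.83) = 2(1 − Φ(2.83/√11.5)) ≈ 0.4040

By the reflection principle for Brownian motion, P(M_t ≥ a) = 2 · P(B_t ≥ a) for a ≥ 0. Since B_t ~ N(0, t), P(B_t ≥ 2.83) = 1 − Φ(2.83/√t) = 1 − Φ(2.83/√11.5) = 1 − Φ(0.8345). So
  P(M_{11.5} ≥ 2.83) = 2(1 − Φ(0.8345)) ≈ 0.4040.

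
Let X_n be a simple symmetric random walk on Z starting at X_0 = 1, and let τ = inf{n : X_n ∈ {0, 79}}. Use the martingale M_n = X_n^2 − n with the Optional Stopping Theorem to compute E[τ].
E[τ] = 78

M_n = X_n^2 − n is a martingale (since E[X_{n+1}^2 | F_n] = X_n^2 + 1). By OST (τ has finite mean in a bounded region), E[M_τ] = E[M_0] = X_0^2 − 0 = 1^2 = 1. Also E[M_τ] = E[X_τ^2] − E[τ]. The walk exits at 0 or 79, with P(hit 79 first) = 1/79, so E[X_τ^2] = 79^2 · 1/79 + 0 = 79. Thus E[τ] = E[X_τ^2] − E[M_τ] = 79 − 1 = 78 = 1(79 − 1) = 78.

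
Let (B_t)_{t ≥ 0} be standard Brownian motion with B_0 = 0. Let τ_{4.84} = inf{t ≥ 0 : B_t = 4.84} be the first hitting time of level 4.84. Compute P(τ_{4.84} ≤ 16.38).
P(τ_{4.84} ≤ 16.38) = 2(1 − Φ(4.84/√16.38)) = 2(1 − Φ(1.1959)) ≈ 0.2317

By the reflection principle for standard BM, P(τ_b ≤ t) = 2 · P(B_t ≥ b). Since B_t ~ N(0, t), P(B_t ≥ 4.84) = 1 − Φ(4.84/√t) = 1 − Φ(4.84/√16.38) = 1 − Φ(1.1959) ≈ 0.11587. Doubling: P(τ_{4.84} ≤ 16.38) ≈ 2 · 0.11587 = 0.23174 ≈ 0.2317.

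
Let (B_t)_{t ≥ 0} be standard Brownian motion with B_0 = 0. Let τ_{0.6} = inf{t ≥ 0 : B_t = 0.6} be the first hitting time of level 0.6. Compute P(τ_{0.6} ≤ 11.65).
P(τ_{0.6} ≤ 11.65) = 2(1 − Φ(0.6/√11.65)) = 2(1 − Φ(0.1758)) ≈ 0.8605

By the reflection principle for standard BM, P(τ_b ≤ t) = 2 · P(B_t ≥ b). Since B_t ~ N(0, t), P(B_t ≥ 0.6) = 1 − Φ(0.6/√t) = 1 − Φ(0.6/√11.65) = 1 − Φ(0.1758) ≈ 0.43023. Doubling: P(τ_{0.6} ≤ 11.65) ≈ 2 · 0.43023 = 0.86046 ≈ 0.8605.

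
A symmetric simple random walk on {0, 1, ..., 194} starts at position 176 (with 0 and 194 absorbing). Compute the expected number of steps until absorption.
E[τ | X_0 = 176] = 3168

Let v_k = E[τ | X_0 = k]. Boundary: v_0 = v_194 = 0. Recurrence: v_k = 1 + (v_{k-1} + v_{k+1})/2 for 1 ≤ k ≤ 193. The particular solution to v_k − (v_{k-1} + v_{k+1})/2 = 1 is v_k = −k^2. Adding homogeneous solution A + B k and matching boundaries gives v_k = k (194 − k). Substituting k = 176: v_176 = 176 · 18 = 3168.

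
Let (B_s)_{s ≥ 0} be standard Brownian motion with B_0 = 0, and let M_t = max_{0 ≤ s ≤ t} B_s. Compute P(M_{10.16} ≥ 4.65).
P(M_{10.16} ≥ 4.65) = 2·P(B_{10.16} ≥ 4.65) = 2(1 − Φ(4.65/√10.16)) ≈ 0.1446

By the reflection principle for Brownian motion, P(M_t ≥ a) = 2 · P(B_t ≥ a) for a ≥ 0. Since B_t ~ N(0, t), P(B_t ≥ 4.65) = 1 − Φ(4.65/√t) = 1 − Φ(4.65/√10.16) = 1 − Φ(1.4588). So
  P(M_{10.16} ≥ 4.65) = 2(1 − Φ(1.4588)) ≈ 0.1446.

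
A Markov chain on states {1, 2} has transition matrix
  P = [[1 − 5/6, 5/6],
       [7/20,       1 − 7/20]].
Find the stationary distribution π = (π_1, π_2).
π_1 = 21/71, π_2 = 50/71

Solve πP = π with π_1 + π_2 = 1. From πP = π: π_1 · (1 − 5/6) + π_2 · 7/20 = π_1 ⇒ π_2 · 7/20 = π_1 · 5/6 ⇒ π_2/π_1 = (5/6)/(7/20) = 50/21. Together with π_1 + π_2 = 1:
  π_1 = (7/20)/(5/6 + 7/20) = (7/20)/(71/60) = 21/71,
  π_2 = (5/6)/(5/6 + 7/20) = (5/6)/(71/60) = 50/71.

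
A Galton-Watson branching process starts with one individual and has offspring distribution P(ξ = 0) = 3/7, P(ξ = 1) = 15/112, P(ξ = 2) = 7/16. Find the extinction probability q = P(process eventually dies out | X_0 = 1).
q = 48/49

The pgf is f(s) = 3/7 + 15/112·s + 7/16·s². The extinction probability q is the smallest fixed point of f in [0, 1]. Setting s = f(s):
  7/16·s² + (15/112 − 1)·s + 3/7 = 0
  7/16·s² − (3/7 + 7/16)·s + 3/7 = 0
which factors as (s − 1)·(7/16·s − 3/7) = 0, giving roots s = 1 and s = (3/7)/(7/16) = 48/49.
Mean offspring μ = 15/112 + 2·7/16 = 113/112 > 1 (supercritical), so q < 1. The extinction probability is the smaller root: q = (3/7)/(7/16) = 48/49.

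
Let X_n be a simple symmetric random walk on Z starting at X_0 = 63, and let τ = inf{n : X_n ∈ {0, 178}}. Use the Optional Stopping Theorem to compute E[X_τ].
E[X_τ] = 63

X_n is a martingale and τ is a bounded-mean stopping time (indeed τ is finite a.s. with bounded expectation since the walk is in a bounded region). By the OST, E[X_τ] = E[X_0] = 63. Equivalently: E[X_τ] = 178 · P(hit 178 first) + 0 · P(hit 0 first) = 178 · (63/178) = 63.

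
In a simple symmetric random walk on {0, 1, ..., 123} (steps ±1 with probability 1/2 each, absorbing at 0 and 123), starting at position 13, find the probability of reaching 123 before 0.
P(hit 123 before 0) = 13/123

Let u_k = P(hit 123 before 0 | start at k). Then u_0 = 0, u_123 = 1, and u_k = u_{k-1}/2 + u_{k+1}/2 for 1 ≤ k ≤ 122. This harmonic recurrence is solved by u_k = k/123, giving u_13 = 13/123.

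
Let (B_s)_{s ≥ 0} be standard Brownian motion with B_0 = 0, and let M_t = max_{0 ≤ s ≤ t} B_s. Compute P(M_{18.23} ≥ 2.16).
P(M_{18.23} ≥ 2.16) = 2·P(B_{18.23} ≥ 2.16) = 2(1 − Φ(2.16/√18.23)) ≈ 0.6129

By the reflection principle for Brownian motion, P(M_t ≥ a) = 2 · P(B_t ≥ a) for a ≥ 0. Since B_t ~ N(0, t), P(B_t ≥ 2.16) = 1 − Φ(2.16/√t) = 1 − Φ(2.16/√18.23) = 1 − Φ(0.5059). So
  P(M_{18.23} ≥ 2.16) = 2(1 − Φ(0.5059)) ≈ 0.6129.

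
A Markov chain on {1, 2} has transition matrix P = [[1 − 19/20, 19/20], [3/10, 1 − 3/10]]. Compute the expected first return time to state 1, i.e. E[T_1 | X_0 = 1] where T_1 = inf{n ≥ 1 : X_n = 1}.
E[T_1 | X_0 = 1] = 1/π_1 = 25/6

For an irreducible recurrent Markov chain with stationary distribution π, E[T_i | X_0 = i] = 1/π_i (Kac's formula). Here π_1 = (3/10)/(19/20 + 3/10) = (3/10)/(5/4) = 6/25, so E[T_1 | X_0 = 1] = 1/π_1 = (19/20 + 3/10)/(3/10) = (5/4)/(3/10) = 25/6.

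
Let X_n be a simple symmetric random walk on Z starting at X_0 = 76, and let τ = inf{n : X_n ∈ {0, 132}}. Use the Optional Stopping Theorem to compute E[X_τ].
E[X_τ] = 76

X_n is a martingale and τ is a bounded-mean stopping time (indeed τ is finite a.s. with bounded expectation since the walk is in a bounded region). By the OST, E[X_τ] = E[X_0] = 76. Equivalently: E[X_τ] = 132 · P(hit 132 first) + 0 · P(hit 0 first) = 132 · (76/132) = 76.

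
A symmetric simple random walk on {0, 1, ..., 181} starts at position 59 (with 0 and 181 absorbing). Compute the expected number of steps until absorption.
E[τ | X_0 = 59] = 7198

Let v_k = E[τ | X_0 = k]. Boundary: v_0 = v_181 = 0. Recurrence: v_k = 1 + (v_{k-1} + v_{k+1})/2 for 1 ≤ k ≤ 180. The particular solution to v_k − (v_{k-1} + v_{k+1})/2 = 1 is v_k = −k^2. Adding homogeneous solution A + B k and matching boundaries gives v_k = k (181 − k). Substituting k = 59: v_59 = 59 · 122 = 7198.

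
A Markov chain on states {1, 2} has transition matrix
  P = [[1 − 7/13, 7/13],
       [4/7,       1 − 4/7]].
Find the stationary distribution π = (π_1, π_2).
π_1 = 52/101, π_2 = 49/101

Solve πP = π with π_1 + π_2 = 1. From πP = π: π_1 · (1 − 7/13) + π_2 · 4/7 = π_1 ⇒ π_2 · 4/7 = π_1 · 7/13 ⇒ π_2/π_1 = (7/13)/(4/7) = 49/52. Together with π_1 + π_2 = 1:
  π_1 = (4/7)/(7/13 + 4/7) = (4/7)/(101/91) = 52/101,
  π_2 = (7/13)/(7/13 + 4/7) = (7/13)/(101/91) = 49/101.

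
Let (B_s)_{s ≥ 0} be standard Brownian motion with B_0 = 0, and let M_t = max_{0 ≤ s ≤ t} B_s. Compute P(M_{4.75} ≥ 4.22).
P(M_{4.75} ≥ 4.22) = 2·P(B_{4.75} ≥ 4.22) = 2(1 − Φ(4.22/√4.75)) ≈ 0.0528

By the reflection principle for Brownian motion, P(M_t ≥ a) = 2 · P(B_t ≥ a) for a ≥ 0. Since B_t ~ N(0, t), P(B_t ≥ 4.22) = 1 − Φ(4.22/√t) = 1 − Φ(4.22/√4.75) = 1 − Φ(1.9363). So
  P(M_{4.75} ≥ 4.22) = 2(1 − Φ(1.9363)) ≈ 0.0528.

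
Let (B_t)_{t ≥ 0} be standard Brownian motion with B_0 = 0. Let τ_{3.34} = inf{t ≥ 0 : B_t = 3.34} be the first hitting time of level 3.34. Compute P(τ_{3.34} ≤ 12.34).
P(τ_{3.34} ≤ 12.34) = 2(1 − Φ(3.34/√12.34)) = 2(1 − Φ(0.9508)) ≈ 0.3417

By the reflection principle for standard BM, P(τ_b ≤ t) = 2 · P(B_t ≥ b). Since B_t ~ N(0, t), P(B_t ≥ 3.34) = 1 − Φ(3.34/√t) = 1 − Φ(3.34/√12.34) = 1 − Φ(0.9508) ≈ 0.17085. Doubling: P(τ_{3.34} ≤ 12.34) ≈ 2 · 0.17085 = 0.34170 ≈ 0.3417.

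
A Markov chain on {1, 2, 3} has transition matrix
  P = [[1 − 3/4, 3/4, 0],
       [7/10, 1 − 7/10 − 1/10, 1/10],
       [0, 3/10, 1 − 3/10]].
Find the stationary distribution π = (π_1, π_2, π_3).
π = (7/17, 15/34, 5/34)

This is a birth-death chain on three states, which satisfies detailed balance: π_1 · P_{12} = π_2 · P_{21} and π_2 · P_{23} = π_3 · P_{32}.
From π_1 · 3/4 = π_2 · 7/10: π_2/π_1 = (3/4)/(7/10) = 15/14.
From π_2 · 1/10 = π_3 · 3/10: π_3/π_2 = (1/10)/(3/10) = 1/3.
Take π_1 proportional to 1; then unnormalized π = (1, 15/14, 5/14). Normalize by dividing by the sum 17/7:
  π = (7/17, 15/34, 5/34).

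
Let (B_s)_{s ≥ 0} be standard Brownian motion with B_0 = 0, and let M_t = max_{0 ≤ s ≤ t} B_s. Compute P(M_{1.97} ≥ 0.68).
P(M_{1.97} ≥ 0.68) = 2·P(B_{1.97} ≥ 0.68) = 2(1 − Φ(0.68/√1.97)) ≈ 0.6280

By the reflection principle for Brownian motion, P(M_t ≥ a) = 2 · P(B_t ≥ a) for a ≥ 0. Since B_t ~ N(0, t), P(B_t ≥ 0.68) = 1 − Φ(0.68/√t) = 1 − Φ(0.68/√1.97) = 1 − Φ(0.4845). So
  P(M_{1.97} ≥ 0.68) = 2(1 − Φ(0.4845)) ≈ 0.6280.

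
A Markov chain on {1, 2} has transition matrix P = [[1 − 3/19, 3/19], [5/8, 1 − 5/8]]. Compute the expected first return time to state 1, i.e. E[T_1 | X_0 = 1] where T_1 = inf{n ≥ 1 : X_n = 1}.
E[T_1 | X_0 = 1] = 1/π_1 = 119/95

For an irreducible recurrent Markov chain with stationary distribution π, E[T_i | X_0 = i] = 1/π_i (Kac's formula). Here π_1 = (5/8)/(3/19 + 5/8) = (5/8)/(119/152) = 95/119, so E[T_1 | X_0 = 1] = 1/π_1 = (3/19 + 5/8)/(5/8) = (119/152)/(5/8) = 119/95.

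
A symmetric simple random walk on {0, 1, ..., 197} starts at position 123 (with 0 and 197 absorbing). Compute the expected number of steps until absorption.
E[τ | X_0 = 123] = 9102

Let v_k = E[τ | X_0 = k]. Boundary: v_0 = v_197 = 0. Recurrence: v_k = 1 + (v_{k-1} + v_{k+1})/2 for 1 ≤ k ≤ 196. The particular solution to v_k − (v_{k-1} + v_{k+1})/2 = 1 is v_k = −k^2. Adding homogeneous solution A + B k and matching boundaries gives v_k = k (197 − k). Substituting k = 123: v_123 = 123 · 74 = 9102.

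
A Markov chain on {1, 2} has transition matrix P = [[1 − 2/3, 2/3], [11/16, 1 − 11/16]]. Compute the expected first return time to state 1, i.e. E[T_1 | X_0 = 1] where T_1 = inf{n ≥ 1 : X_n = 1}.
E[T_1 | X_0 = 1] = 1/π_1 = 65/33

For an irreducible recurrent Markov chain with stationary distribution π, E[T_i | X_0 = i] = 1/π_i (Kac's formula). Here π_1 = (11/16)/(2/3 + 11/16) = (11/16)/(65/48) = 33/65, so E[T_1 | X_0 = 1] = 1/π_1 = (2/3 + 11/16)/(11/16) = (65/48)/(11/16) = 65/33.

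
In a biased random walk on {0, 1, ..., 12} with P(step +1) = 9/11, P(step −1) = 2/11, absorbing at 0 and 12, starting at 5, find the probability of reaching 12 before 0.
P(hit 12 before 0) = (1 − (2/9)^5) / (1 − (2/9)^12) = 40325211639/40347076055

Let u_k denote P(reach 12 before 0 | start at k). Boundary: u_0 = 0, u_12 = 1. Recurrence: u_k = 9/11·u_{k+1} + 2/11·u_{k-1} for 1 ≤ k ≤ 11. Try u_k = A + B·r^k with r = q/p = (2/11)/(9/11) = 2/9. Substitution satisfies the recurrence; boundary conditions give:
  u_k = (1 − r^k) / (1 − r^N) = (1 − (2/9)^5) / (1 − (2/9)^12) = 40325211639/40347076055.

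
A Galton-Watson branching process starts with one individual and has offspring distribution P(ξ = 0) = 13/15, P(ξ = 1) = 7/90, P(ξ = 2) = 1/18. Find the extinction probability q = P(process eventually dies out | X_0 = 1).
q = 1

Mean offspring μ = 0·13/15 + 1·7/90 + 2·1/18 = 17/90 ≤ 1. For μ ≤ 1 with offspring not concentrated at 1, the Galton-Watson process goes extinct almost surely, so q = 1.
(Algebraic check: The pgf is f(s) = 13/15 + 7/90·s + 1/18·s². The extinction probability q is the smallest fixed point of f in [0, 1]. Setting s = f(s):
  1/18·s² + (7/90 − 1)·s + 13/15 = 0
  1/18·s² − (13/15 + 1/18)·s + 13/15 = 0
which factors as (s − 1)·(1/18·s − 13/15) = 0, giving roots s = 1 and s = (13/15)/(1/18) = 78/5. Since 78/5 ≥ 1, the smallest root in [0, 1] is s = 1.)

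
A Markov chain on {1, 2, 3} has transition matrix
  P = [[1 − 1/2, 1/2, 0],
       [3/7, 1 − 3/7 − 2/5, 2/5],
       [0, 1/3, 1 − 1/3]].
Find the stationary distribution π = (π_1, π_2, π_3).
π = (30/107, 35/107, 42/107)

This is a birth-death chain on three states, which satisfies detailed balance: π_1 · P_{12} = π_2 · P_{21} and π_2 · P_{23} = π_3 · P_{32}.
From π_1 · 1/2 = π_2 · 3/7: π_2/π_1 = (1/2)/(3/7) = 7/6.
From π_2 · 2/5 = π_3 · 1/3: π_3/π_2 = (2/5)/(1/3) = 6/5.
Take π_1 proportional to 1; then unnormalized π = (1, 7/6, 7/5). Normalize by dividing by the sum 107/30:
  π = (30/107, 35/107, 42/107).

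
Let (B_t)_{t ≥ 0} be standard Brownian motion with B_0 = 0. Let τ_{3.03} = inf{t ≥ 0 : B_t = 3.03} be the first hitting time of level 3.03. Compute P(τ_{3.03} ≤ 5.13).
P(τ_{3.03} ≤ 5.13) = 2(1 − Φ(3.03/√5.13)) = 2(1 − Φ(1.3378)) ≈ 0.1810

By the reflection principle for standard BM, P(τ_b ≤ t) = 2 · P(B_t ≥ b). Since B_t ~ N(0, t), P(B_t ≥ 3.03) = 1 − Φ(3.03/√t) = 1 − Φ(3.03/√5.13) = 1 − Φ(1.3378) ≈ 0.09048. Doubling: P(τ_{3.03} ≤ 5.13) ≈ 2 · 0.09048 = 0.18096 ≈ 0.1810.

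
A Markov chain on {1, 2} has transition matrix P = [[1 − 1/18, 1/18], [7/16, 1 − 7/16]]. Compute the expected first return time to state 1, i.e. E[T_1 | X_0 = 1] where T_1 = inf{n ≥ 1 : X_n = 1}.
E[T_1 | X_0 = 1] = 1/π_1 = 71/63

For an irreducible recurrent Markov chain with stationary distribution π, E[T_i | X_0 = i] = 1/π_i (Kac's formula). Here π_1 = (7/16)/(1/18 + 7/16) = (7/16)/(71/144) = 63/71, so E[T_1 | X_0 = 1] = 1/π_1 = (1/18 + 7/16)/(7/16) = (71/144)/(7/16) = 71/63.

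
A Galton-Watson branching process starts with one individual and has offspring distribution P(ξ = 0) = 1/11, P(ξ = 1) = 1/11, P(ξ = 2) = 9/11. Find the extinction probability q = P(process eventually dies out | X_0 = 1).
q = 1/9

The pgf is f(s) = 1/11 + 1/11·s + 9/11·s². The extinction probability q is the smallest fixed point of f in [0, 1]. Setting s = f(s):
  9/11·s² + (1/11 − 1)·s + 1/11 = 0
  9/11·s² − (1/11 + 9/11)·s + 1/11 = 0
which factors as (s − 1)·(9/11·s − 1/11) = 0, giving roots s = 1 and s = (1/11)/(9/11) = 1/9.
Mean offspring μ = 1/11 + 2·9/11 = 19/11 > 1 (supercritical), so q < 1. The extinction probability is the smaller root: q = (1/11)/(9/11) = 1/9.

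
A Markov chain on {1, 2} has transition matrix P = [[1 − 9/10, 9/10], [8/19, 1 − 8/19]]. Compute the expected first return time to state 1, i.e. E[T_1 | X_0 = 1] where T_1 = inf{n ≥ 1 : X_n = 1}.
E[T_1 | X_0 = 1] = 1/π_1 = 251/80

For an irreducible recurrent Markov chain with stationary distribution π, E[T_i | X_0 = i] = 1/π_i (Kac's formula). Here π_1 = (8/19)/(9/10 + 8/19) = (8/19)/(251/190) = 80/251, so E[T_1 | X_0 = 1] = 1/π_1 = (9/10 + 8/19)/(8/19) = (251/190)/(8/19) = 251/80.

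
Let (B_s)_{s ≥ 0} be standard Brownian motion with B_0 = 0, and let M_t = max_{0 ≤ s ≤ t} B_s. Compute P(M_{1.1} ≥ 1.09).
P(M_{1.1} ≥ 1.09) = 2·P(B_{1.1} ≥ 1.09) = 2(1 − Φ(1.09/√1.1)) ≈ 0.2987

By the reflection principle for Brownian motion, P(M_t ≥ a) = 2 · P(B_t ≥ a) for a ≥ 0. Since B_t ~ N(0, t), P(B_t ≥ 1.09) = 1 − Φ(1.09/√t) = 1 − Φ(1.09/√1.1) = 1 − Φ(1.0393). So
  P(M_{1.1} ≥ 1.09) = 2(1 − Φ(1.0393)) ≈ 0.2987.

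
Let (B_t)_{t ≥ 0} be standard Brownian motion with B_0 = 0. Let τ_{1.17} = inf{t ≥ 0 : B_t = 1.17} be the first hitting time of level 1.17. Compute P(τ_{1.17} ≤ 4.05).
P(τ_{1.17} ≤ 4.05) = 2(1 − Φ(1.17/√4.05)) = 2(1 − Φ(0.5814)) ≈ 0.5610

By the reflection principle for standard BM, P(τ_b ≤ t) = 2 · P(B_t ≥ b). Since B_t ~ N(0, t), P(B_t ≥ 1.17) = 1 − Φ(1.17/√t) = 1 − Φ(1.17/√4.05) = 1 − Φ(0.5814) ≈ 0.28049. Doubling: P(τ_{1.17} ≤ 4.05) ≈ 2 · 0.28049 = 0.56098 ≈ 0.5610.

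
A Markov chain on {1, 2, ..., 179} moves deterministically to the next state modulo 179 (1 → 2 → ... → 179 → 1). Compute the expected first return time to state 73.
E[T_73 | X_0 = 73] = 179

The chain cycles deterministically, so starting at state 73 it returns in exactly 179 steps. Equivalently, the stationary distribution is uniform π_j = 1/179 for every state j, so by Kac's formula E[T_73] = 1/π_73 = 179.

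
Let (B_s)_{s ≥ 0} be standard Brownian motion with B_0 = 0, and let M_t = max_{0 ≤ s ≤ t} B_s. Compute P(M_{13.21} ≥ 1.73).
P(M_{13.21} ≥ 1.73) = 2·P(B_{13.21} ≥ 1.73) = 2(1 − Φ(1.73/√13.21)) ≈ 0.6341

By the reflection principle for Brownian motion, P(M_t ≥ a) = 2 · P(B_t ≥ a) for a ≥ 0. Since B_t ~ N(0, t), P(B_t ≥ 1.73) = 1 − Φ(1.73/√t) = 1 − Φ(1.73/√13.21) = 1 − Φ(0.4760). So
  P(M_{13.21} ≥ 1.73) = 2(1 − Φ(0.4760)) ≈ 0.6341.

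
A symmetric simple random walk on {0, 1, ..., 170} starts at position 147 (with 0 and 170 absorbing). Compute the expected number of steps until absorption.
E[τ | X_0 = 147] = 3381

Let v_k = E[τ | X_0 = k]. Boundary: v_0 = v_170 = 0. Recurrence: v_k = 1 + (v_{k-1} + v_{k+1})/2 for 1 ≤ k ≤ 169. The particular solution to v_k − (v_{k-1} + v_{k+1})/2 = 1 is v_k = −k^2. Adding homogeneous solution A + B k and matching boundaries gives v_k = k (170 − k). Substituting k = 147: v_147 = 147 · 23 = 3381.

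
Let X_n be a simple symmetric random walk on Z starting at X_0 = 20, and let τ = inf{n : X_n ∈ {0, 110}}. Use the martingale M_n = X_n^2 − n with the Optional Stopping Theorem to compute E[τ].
E[τ] = 1800

M_n = X_n^2 − n is a martingale (since E[X_{n+1}^2 | F_n] = X_n^2 + 1). By OST (τ has finite mean in a bounded region), E[M_τ] = E[M_0] = X_0^2 − 0 = 20^2 = 400. Also E[M_τ] = E[X_τ^2] − E[τ]. The walk exits at 0 or 110, with P(hit 110 first) = 20/110, so E[X_τ^2] = 110^2 · 20/110 + 0 = 2200. Thus E[τ] = E[X_τ^2] − E[M_τ] = 2200 − 400 = 1800 = 20(110 − 20) = 1800.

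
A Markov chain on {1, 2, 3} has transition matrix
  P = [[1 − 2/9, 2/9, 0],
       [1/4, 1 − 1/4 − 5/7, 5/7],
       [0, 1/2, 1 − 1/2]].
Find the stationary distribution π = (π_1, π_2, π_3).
π = (63/199, 56/199, 80/199)

This is a birth-death chain on three states, which satisfies detailed balance: π_1 · P_{12} = π_2 · P_{21} and π_2 · P_{23} = π_3 · P_{32}.
From π_1 · 2/9 = π_2 · 1/4: π_2/π_1 = (2/9)/(1/4) = 8/9.
From π_2 · 5/7 = π_3 · 1/2: π_3/π_2 = (5/7)/(1/2) = 10/7.
Take π_1 proportional to 1; then unnormalized π = (1, 8/9, 80/63). Normalize by dividing by the sum 199/63:
  π = (63/199, 56/199, 80/199).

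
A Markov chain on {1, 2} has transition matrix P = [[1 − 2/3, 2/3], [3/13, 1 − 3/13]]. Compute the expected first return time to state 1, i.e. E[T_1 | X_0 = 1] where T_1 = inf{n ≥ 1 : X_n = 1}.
E[T_1 | X_0 = 1] = 1/π_1 = 35/9

For an irreducible recurrent Markov chain with stationary distribution π, E[T_i | X_0 = i] = 1/π_i (Kac's formula). Here π_1 = (3/13)/(2/3 + 3/13) = (3/13)/(35/39) = 9/35, so E[T_1 | X_0 = 1] = 1/π_1 = (2/3 + 3/13)/(3/13) = (35/39)/(3/13) = 35/9.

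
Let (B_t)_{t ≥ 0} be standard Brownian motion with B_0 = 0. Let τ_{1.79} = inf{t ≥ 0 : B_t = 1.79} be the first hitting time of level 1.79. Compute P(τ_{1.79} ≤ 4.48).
P(τ_{1.79} ≤ 4.48) = 2(1 − Φ(1.79/√4.48)) = 2(1 − Φ(0.8457)) ≈ 0.3977

By the reflection principle for standard BM, P(τ_b ≤ t) = 2 · P(B_t ≥ b). Since B_t ~ N(0, t), P(B_t ≥ 1.79) = 1 − Φ(1.79/√t) = 1 − Φ(1.79/√4.48) = 1 − Φ(0.8457) ≈ 0.19886. Doubling: P(τ_{1.79} ≤ 4.48) ≈ 2 · 0.19886 = 0.39772 ≈ 0.3977.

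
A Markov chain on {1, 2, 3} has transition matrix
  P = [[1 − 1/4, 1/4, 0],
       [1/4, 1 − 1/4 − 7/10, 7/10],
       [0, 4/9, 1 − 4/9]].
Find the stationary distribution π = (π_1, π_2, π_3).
π = (40/143, 40/143, 63/143)

This is a birth-death chain on three states, which satisfies detailed balance: π_1 · P_{12} = π_2 · P_{21} and π_2 · P_{23} = π_3 · P_{32}.
From π_1 · 1/4 = π_2 · 1/4: π_2/π_1 = (1/4)/(1/4) = 1.
From π_2 · 7/10 = π_3 · 4/9: π_3/π_2 = (7/10)/(4/9) = 63/40.
Take π_1 proportional to 1; then unnormalized π = (1, 1, 63/40). Normalize by dividing by the sum 143/40:
  π = (40/143, 40/143, 63/143).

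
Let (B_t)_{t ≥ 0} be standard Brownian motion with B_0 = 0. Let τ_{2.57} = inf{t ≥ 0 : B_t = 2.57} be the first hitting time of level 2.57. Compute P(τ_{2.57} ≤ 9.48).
P(τ_{2.57} ≤ 9.48) = 2(1 − Φ(2.57/√9.48)) = 2(1 − Φ(0.8347)) ≈ 0.4039

By the reflection principle for standard BM, P(τ_b ≤ t) = 2 · P(B_t ≥ b). Since B_t ~ N(0, t), P(B_t ≥ 2.57) = 1 − Φ(2.57/√t) = 1 − Φ(2.57/√9.48) = 1 − Φ(0.8347) ≈ 0.20194. Doubling: P(τ_{2.57} ≤ 9.48) ≈ 2 · 0.20194 = 0.40388 ≈ 0.4039.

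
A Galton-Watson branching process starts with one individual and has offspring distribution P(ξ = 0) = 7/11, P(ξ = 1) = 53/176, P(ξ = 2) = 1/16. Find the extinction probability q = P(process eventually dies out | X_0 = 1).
q = 1

Mean offspring μ = 0·7/11 + 1·53/176 + 2·1/16 = 75/176 ≤ 1. For μ ≤ 1 with offspring not concentrated at 1, the Galton-Watson process goes extinct almost surely, so q = 1.
(Algebraic check: The pgf is f(s) = 7/11 + 53/176·s + 1/16·s². The extinction probability q is the smallest fixed point of f in [0, 1]. Setting s = f(s):
  1/16·s² + (53/176 − 1)·s + 7/11 = 0
  1/16·s² − (7/11 + 1/16)·s + 7/11 = 0
which factors as (s − 1)·(1/16·s − 7/11) = 0, giving roots s = 1 and s = (7/11)/(1/16) = 112/11. Since 112/11 ≥ 1, the smallest root in [0, 1] is s = 1.)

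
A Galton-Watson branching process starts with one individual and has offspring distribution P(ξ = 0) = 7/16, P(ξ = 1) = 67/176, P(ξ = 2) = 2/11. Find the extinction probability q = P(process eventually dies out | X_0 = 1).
q = 1

Mean offspring μ = 0·7/16 + 1·67/176 + 2·2/11 = 131/176 ≤ 1. For μ ≤ 1 with offspring not concentrated at 1, the Galton-Watson process goes extinct almost surely, so q = 1.
(Algebraic check: The pgf is f(s) = 7/16 + 67/176·s + 2/11·s². The extinction probability q is the smallest fixed point of f in [0, 1]. Setting s = f(s):
  2/11·s² + (67/176 − 1)·s + 7/16 = 0
  2/11·s² − (7/16 + 2/11)·s + 7/16 = 0
which factors as (s − 1)·(2/11·s − 7/16) = 0, giving roots s = 1 and s = (7/16)/(2/11) = 77/32. Since 77/32 ≥ 1, the smallest root in [0, 1] is s = 1.)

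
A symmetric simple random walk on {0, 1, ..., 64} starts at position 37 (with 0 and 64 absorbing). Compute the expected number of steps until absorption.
E[τ | X_0 = 37] = 999

Let v_k = E[τ | X_0 = k]. Boundary: v_0 = v_64 = 0. Recurrence: v_k = 1 + (v_{k-1} + v_{k+1})/2 for 1 ≤ k ≤ 63. The particular solution to v_k − (v_{k-1} + v_{k+1})/2 = 1 is v_k = −k^2. Adding homogeneous solution A + B k and matching boundaries gives v_k = k (64 − k). Substituting k = 37: v_37 = 37 · 27 = 999.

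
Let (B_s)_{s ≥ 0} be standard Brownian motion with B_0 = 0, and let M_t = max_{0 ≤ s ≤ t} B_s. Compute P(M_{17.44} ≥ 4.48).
P(M_{17.44} ≥ 4.48) = 2·P(B_{17.44} ≥ 4.48) = 2(1 − Φ(4.48/√17.44)) ≈ 0.2834

By the reflection principle for Brownian motion, P(M_t ≥ a) = 2 · P(B_t ≥ a) for a ≥ 0. Since B_t ~ N(0, t), P(B_t ≥ 4.48) = 1 − Φ(4.48/√t) = 1 − Φ(4.48/√17.44) = 1 − Φ(1.0728). So
  P(M_{17.44} ≥ 4.48) = 2(1 − Φ(1.0728)) ≈ 0.2834.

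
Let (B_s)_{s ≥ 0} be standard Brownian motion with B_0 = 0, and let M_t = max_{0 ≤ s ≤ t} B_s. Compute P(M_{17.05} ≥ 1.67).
P(M_{17.05} ≥ 1.67) = 2·P(B_{17.05} ≥ 1.67) = 2(1 − Φ(1.67/√17.05)) ≈ 0.6859

By the reflection principle for Brownian motion, P(M_t ≥ a) = 2 · P(B_t ≥ a) for a ≥ 0. Since B_t ~ N(0, t), P(B_t ≥ 1.67) = 1 − Φ(1.67/√t) = 1 − Φ(1.67/√17.05) = 1 − Φ(0.4044). So
  P(M_{17.05} ≥ 1.67) = 2(1 − Φ(0.4044)) ≈ 0.6859.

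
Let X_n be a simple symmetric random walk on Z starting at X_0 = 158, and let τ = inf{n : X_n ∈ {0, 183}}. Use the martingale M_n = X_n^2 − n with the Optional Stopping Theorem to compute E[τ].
E[τ] = 3950

M_n = X_n^2 − n is a martingale (since E[X_{n+1}^2 | F_n] = X_n^2 + 1). By OST (τ has finite mean in a bounded region), E[M_τ] = E[M_0] = X_0^2 − 0 = 158^2 = 24964. Also E[M_τ] = E[X_τ^2] − E[τ]. The walk exits at 0 or 183, with P(hit 183 first) = 158/183, so E[X_τ^2] = 183^2 · 158/183 + 0 = 28914. Thus E[τ] = E[X_τ^2] − E[M_τ] = 28914 − 24964 = 3950 = 158(183 − 158) = 3950.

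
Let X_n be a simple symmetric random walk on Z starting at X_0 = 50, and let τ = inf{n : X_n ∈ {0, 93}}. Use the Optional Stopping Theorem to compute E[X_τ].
E[X_τ] = 50

X_n is a martingale and τ is a bounded-mean stopping time (indeed τ is finite a.s. with bounded expectation since the walk is in a bounded region). By the OST, E[X_τ] = E[X_0] = 50. Equivalently: E[X_τ] = 93 · P(hit 93 first) + 0 · P(hit 0 first) = 93 · (50/93) = 50.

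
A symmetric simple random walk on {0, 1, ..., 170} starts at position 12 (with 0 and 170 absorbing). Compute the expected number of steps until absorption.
E[τ | X_0 = 12] = 1896

Let v_k = E[τ | X_0 = k]. Boundary: v_0 = v_170 = 0. Recurrence: v_k = 1 + (v_{k-1} + v_{k+1})/2 for 1 ≤ k ≤ 169. The particular solution to v_k − (v_{k-1} + v_{k+1})/2 = 1 is v_k = −k^2. Adding homogeneous solution A + B k and matching boundaries gives v_k = k (170 − k). Substituting k = 12: v_12 = 12 · 158 = 1896.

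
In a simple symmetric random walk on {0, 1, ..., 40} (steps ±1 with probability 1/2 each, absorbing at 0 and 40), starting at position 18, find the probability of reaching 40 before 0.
P(hit 40 before 0) = 18/40 = 9/20

Let u_k = P(hit 40 before 0 | start at k). Then u_0 = 0, u_40 = 1, and u_k = u_{k-1}/2 + u_{k+1}/2 for 1 ≤ k ≤ 39. This harmonic recurrence is solved by u_k = k/40, giving u_18 = 18/40 = 9/20.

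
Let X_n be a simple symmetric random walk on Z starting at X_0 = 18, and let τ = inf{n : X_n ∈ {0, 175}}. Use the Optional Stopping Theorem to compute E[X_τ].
E[X_τ] = 18

X_n is a martingale and τ is a bounded-mean stopping time (indeed τ is finite a.s. with bounded expectation since the walk is in a bounded region). By the OST, E[X_τ] = E[X_0] = 18. Equivalently: E[X_τ] = 175 · P(hit 175 first) + 0 · P(hit 0 first) = 175 · (18/175) = 18.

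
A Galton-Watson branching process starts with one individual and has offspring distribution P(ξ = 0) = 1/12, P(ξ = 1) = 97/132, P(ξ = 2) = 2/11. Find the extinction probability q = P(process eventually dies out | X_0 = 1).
q = 11/24

The pgf is f(s) = 1/12 + 97/132·s + 2/11·s². The extinction probability q is the smallest fixed point of f in [0, 1]. Setting s = f(s):
  2/11·s² + (97/132 − 1)·s + 1/12 = 0
  2/11·s² − (1/12 + 2/11)·s + 1/12 = 0
which factors as (s − 1)·(2/11·s − 1/12) = 0, giving roots s = 1 and s = (1/12)/(2/11) = 11/24.
Mean offspring μ = 97/132 + 2·2/11 = 145/132 > 1 (supercritical), so q < 1. The extinction probability is the smaller root: q = (1/12)/(2/11) = 11/24.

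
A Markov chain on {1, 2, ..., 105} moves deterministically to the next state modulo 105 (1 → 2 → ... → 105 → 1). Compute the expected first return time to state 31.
E[T_31 | X_0 = 31] = 105

The chain cycles deterministically, so starting at state 31 it returns in exactly 105 steps. Equivalently, the stationary distribution is uniform π_j = 1/105 for every state j, so by Kac's formula E[T_31] = 1/π_31 = 105.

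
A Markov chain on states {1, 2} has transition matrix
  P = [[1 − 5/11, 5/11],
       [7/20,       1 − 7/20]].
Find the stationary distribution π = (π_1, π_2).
π_1 = 77/177, π_2 = 100/177

Solve πP = π with π_1 + π_2 = 1. From πP = π: π_1 · (1 − 5/11) + π_2 · 7/20 = π_1 ⇒ π_2 · 7/20 = π_1 · 5/11 ⇒ π_2/π_1 = (5/11)/(7/20) = 100/77. Together with π_1 + π_2 = 1:
  π_1 = (7/20)/(5/11 + 7/20) = (7/20)/(177/220) = 77/177,
  π_2 = (5/11)/(5/11 + 7/20) = (5/11)/(177/220) = 100/177.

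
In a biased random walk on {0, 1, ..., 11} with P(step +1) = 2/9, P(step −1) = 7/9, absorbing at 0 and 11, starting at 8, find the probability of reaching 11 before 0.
P(hit 11 before 0) = (1 − (7/2)^8) / (1 − (7/2)^11) = 9223272/395464939

Let u_k denote P(reach 11 before 0 | start at k). Boundary: u_0 = 0, u_11 = 1. Recurrence: u_k = 2/9·u_{k+1} + 7/9·u_{k-1} for 1 ≤ k ≤ 10. Try u_k = A + B·r^k with r = q/p = (7/9)/(2/9) = 7/2. Substitution satisfies the recurrence; boundary conditions give:
  u_k = (1 − r^k) / (1 − r^N) = (1 − (7/2)^8) / (1 − (7/2)^11) = 9223272/395464939.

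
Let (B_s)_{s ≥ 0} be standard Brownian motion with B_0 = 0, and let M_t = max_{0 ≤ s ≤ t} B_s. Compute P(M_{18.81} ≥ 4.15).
P(M_{18.81} ≥ 4.15) = 2·P(B_{18.81} ≥ 4.15) = 2(1 − Φ(4.15/√18.81)) ≈ 0.3386

By the reflection principle for Brownian motion, P(M_t ≥ a) = 2 · P(B_t ≥ a) for a ≥ 0. Since B_t ~ N(0, t), P(B_t ≥ 4.15) = 1 − Φ(4.15/√t) = 1 − Φ(4.15/√18.81) = 1 − Φ(0.9569). So
  P(M_{18.81} ≥ 4.15) = 2(1 − Φ(0.9569)) ≈ 0.3386.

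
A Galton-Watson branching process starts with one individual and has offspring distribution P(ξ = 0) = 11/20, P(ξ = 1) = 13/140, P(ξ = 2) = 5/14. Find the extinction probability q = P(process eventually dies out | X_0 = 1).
q = 1

Mean offspring μ = 0·11/20 + 1·13/140 + 2·5/14 = 113/140 ≤ 1. For μ ≤ 1 with offspring not concentrated at 1, the Galton-Watson process goes extinct almost surely, so q = 1.
(Algebraic check: The pgf is f(s) = 11/20 + 13/140·s + 5/14·s². The extinction probability q is the smallest fixed point of f in [0, 1]. Setting s = f(s):
  5/14·s² + (13/140 − 1)·s + 11/20 = 0
  5/14·s² − (11/20 + 5/14)·s + 11/20 = 0
which factors as (s − 1)·(5/14·s − 11/20) = 0, giving roots s = 1 and s = (11/20)/(5/14) = 77/50. Since 77/50 ≥ 1, the smallest root in [0, 1] is s = 1.)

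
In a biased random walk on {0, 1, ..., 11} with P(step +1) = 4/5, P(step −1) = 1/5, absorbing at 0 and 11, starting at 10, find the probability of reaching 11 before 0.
P(hit 11 before 0) = (1 − (1/4)^10) / (1 − (1/4)^11) = 1398100/1398101

Let u_k denote P(reach 11 before 0 | start at k). Boundary: u_0 = 0, u_11 = 1. Recurrence: u_k = 4/5·u_{k+1} + 1/5·u_{k-1} for 1 ≤ k ≤ 10. Try u_k = A + B·r^k with r = q/p = (1/5)/(4/5) = 1/4. Substitution satisfies the recurrence; boundary conditions give:
  u_k = (1 − r^k) / (1 − r^N) = (1 − (1/4)^10) / (1 − (1/4)^11) = 1398100/1398101.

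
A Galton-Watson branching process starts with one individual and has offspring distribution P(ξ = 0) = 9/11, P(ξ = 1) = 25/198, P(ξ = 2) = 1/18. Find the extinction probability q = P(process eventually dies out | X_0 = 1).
q = 1

Mean offspring μ = 0·9/11 + 1·25/198 + 2·1/18 = 47/198 ≤ 1. For μ ≤ 1 with offspring not concentrated at 1, the Galton-Watson process goes extinct almost surely, so q = 1.
(Algebraic check: The pgf is f(s) = 9/11 + 25/198·s + 1/18·s². The extinction probability q is the smallest fixed point of f in [0, 1]. Setting s = f(s):
  1/18·s² + (25/198 − 1)·s + 9/11 = 0
  1/18·s² − (9/11 + 1/18)·s + 9/11 = 0
which factors as (s − 1)·(1/18·s − 9/11) = 0, giving roots s = 1 and s = (9/11)/(1/18) = 162/11. Since 162/11 ≥ 1, the smallest root in [0, 1] is s = 1.)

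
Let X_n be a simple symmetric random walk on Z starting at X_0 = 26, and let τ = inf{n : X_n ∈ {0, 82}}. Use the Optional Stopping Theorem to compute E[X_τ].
E[X_τ] = 26

X_n is a martingale and τ is a bounded-mean stopping time (indeed τ is finite a.s. with bounded expectation since the walk is in a bounded region). By the OST, E[X_τ] = E[X_0] = 26. Equivalently: E[X_τ] = 82 · P(hit 82 first) + 0 · P(hit 0 first) = 82 · (26/82) = 26.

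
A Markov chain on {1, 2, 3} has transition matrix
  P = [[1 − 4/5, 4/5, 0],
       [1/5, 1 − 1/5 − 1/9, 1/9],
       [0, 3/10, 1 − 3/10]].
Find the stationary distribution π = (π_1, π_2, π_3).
π = (27/175, 108/175, 8/35)

This is a birth-death chain on three states, which satisfies detailed balance: π_1 · P_{12} = π_2 · P_{21} and π_2 · P_{23} = π_3 · P_{32}.
From π_1 · 4/5 = π_2 · 1/5: π_2/π_1 = (4/5)/(1/5) = 4.
From π_2 · 1/9 = π_3 · 3/10: π_3/π_2 = (1/9)/(3/10) = 10/27.
Take π_1 proportional to 1; then unnormalized π = (1, 4, 40/27). Normalize by dividing by the sum 175/27:
  π = (27/175, 108/175, 8/35).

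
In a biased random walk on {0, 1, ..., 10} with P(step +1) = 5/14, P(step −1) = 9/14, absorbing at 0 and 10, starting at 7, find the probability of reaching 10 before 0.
P(hit 10 before 0) = (1 − (9/5)^7) / (1 − (9/5)^10) = 147026375/869254694

Let u_k denote P(reach 10 before 0 | start at k). Boundary: u_0 = 0, u_10 = 1. Recurrence: u_k = 5/14·u_{k+1} + 9/14·u_{k-1} for 1 ≤ k ≤ 9. Try u_k = A + B·r^k with r = q/p = (9/14)/(5/14) = 9/5. Substitution satisfies the recurrence; boundary conditions give:
  u_k = (1 − r^k) / (1 − r^N) = (1 − (9/5)^7) / (1 − (9/5)^10) = 147026375/869254694.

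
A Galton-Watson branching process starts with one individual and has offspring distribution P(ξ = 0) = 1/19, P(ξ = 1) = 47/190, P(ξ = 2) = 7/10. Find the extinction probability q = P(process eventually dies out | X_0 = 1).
q = 10/133

The pgf is f(s) = 1/19 + 47/190·s + 7/10·s². The extinction probability q is the smallest fixed point of f in [0, 1]. Setting s = f(s):
  7/10·s² + (47/190 − 1)·s + 1/19 = 0
  7/10·s² − (1/19 + 7/10)·s + 1/19 = 0
which factors as (s − 1)·(7/10·s − 1/19) = 0, giving roots s = 1 and s = (1/19)/(7/10) = 10/133.
Mean offspring μ = 47/190 + 2·7/10 = 313/190 > 1 (supercritical), so q < 1. The extinction probability is the smaller root: q = (1/19)/(7/10) = 10/133.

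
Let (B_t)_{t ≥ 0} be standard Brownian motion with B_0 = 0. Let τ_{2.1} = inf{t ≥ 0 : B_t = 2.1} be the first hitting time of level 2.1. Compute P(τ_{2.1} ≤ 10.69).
P(τ_{2.1} ≤ 10.69) = 2(1 − Φ(2.1/√10.69)) = 2(1 − Φ(0.6423)) ≈ 0.5207

By the reflection principle for standard BM, P(τ_b ≤ t) = 2 · P(B_t ≥ b). Since B_t ~ N(0, t), P(B_t ≥ 2.1) = 1 − Φ(2.1/√t) = 1 − Φ(2.1/√10.69) = 1 − Φ(0.6423) ≈ 0.26034. Doubling: P(τ_{2.1} ≤ 10.69) ≈ 2 · 0.26034 = 0.52068 ≈ 0.5207.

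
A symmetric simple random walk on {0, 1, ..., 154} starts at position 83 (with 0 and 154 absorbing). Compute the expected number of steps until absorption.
E[τ | X_0 = 83] = 5893

Let v_k = E[τ | X_0 = k]. Boundary: v_0 = v_154 = 0. Recurrence: v_k = 1 + (v_{k-1} + v_{k+1})/2 for 1 ≤ k ≤ 153. The particular solution to v_k − (v_{k-1} + v_{k+1})/2 = 1 is v_k = −k^2. Adding homogeneous solution A + B k and matching boundaries gives v_k = k (154 − k). Substituting k = 83: v_83 = 83 · 71 = 5893.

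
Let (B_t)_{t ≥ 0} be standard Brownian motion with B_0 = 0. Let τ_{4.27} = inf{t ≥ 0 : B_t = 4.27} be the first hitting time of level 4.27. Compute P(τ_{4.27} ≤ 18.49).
P(τ_{4.27} ≤ 18.49) = 2(1 − Φ(4.27/√18.49)) = 2(1 − Φ(0.9930)) ≈ 0.3207

By the reflection principle for standard BM, P(τ_b ≤ t) = 2 · P(B_t ≥ b). Since B_t ~ N(0, t), P(B_t ≥ 4.27) = 1 − Φ(4.27/√t) = 1 − Φ(4.27/√18.49) = 1 − Φ(0.9930) ≈ 0.16035. Doubling: P(τ_{4.27} ≤ 18.49) ≈ 2 · 0.16035 = 0.32070 ≈ 0.3207.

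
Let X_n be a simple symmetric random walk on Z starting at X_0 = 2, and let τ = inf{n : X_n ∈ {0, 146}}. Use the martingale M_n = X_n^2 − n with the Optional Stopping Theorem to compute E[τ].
E[τ] = 288

M_n = X_n^2 − n is a martingale (since E[X_{n+1}^2 | F_n] = X_n^2 + 1). By OST (τ has finite mean in a bounded region), E[M_τ] = E[M_0] = X_0^2 − 0 = 2^2 = 4. Also E[M_τ] = E[X_τ^2] − E[τ]. The walk exits at 0 or 146, with P(hit 146 first) = 2/146, so E[X_τ^2] = 146^2 · 2/146 + 0 = 292. Thus E[τ] = E[X_τ^2] − E[M_τ] = 292 − 4 = 288 = 2(146 − 2) = 288.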